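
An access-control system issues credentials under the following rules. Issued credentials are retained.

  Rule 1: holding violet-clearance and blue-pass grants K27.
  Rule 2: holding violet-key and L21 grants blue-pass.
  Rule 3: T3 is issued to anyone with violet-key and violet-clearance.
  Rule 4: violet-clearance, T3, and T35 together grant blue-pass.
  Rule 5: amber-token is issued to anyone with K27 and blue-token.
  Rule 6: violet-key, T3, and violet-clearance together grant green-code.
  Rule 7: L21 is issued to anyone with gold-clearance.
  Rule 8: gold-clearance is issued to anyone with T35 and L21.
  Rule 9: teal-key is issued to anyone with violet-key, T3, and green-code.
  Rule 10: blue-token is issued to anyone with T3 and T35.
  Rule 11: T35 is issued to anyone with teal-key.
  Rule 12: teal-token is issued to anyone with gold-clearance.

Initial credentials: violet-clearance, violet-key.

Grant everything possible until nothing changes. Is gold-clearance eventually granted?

No

gold-clearance would need T35 and L21 (Rule 8), but L21 is never granted.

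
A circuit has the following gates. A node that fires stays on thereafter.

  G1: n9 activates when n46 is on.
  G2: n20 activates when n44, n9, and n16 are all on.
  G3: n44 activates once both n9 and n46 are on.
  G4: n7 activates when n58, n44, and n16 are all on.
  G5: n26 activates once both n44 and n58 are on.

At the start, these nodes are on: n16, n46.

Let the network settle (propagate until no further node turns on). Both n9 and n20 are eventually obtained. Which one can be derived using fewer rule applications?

n9

n9: G1: n46 on → n9 on. [1 rule application]
n20: G1: n46 on → n9 on. n9 and n46 are on, so n44 activates (G3). n44, n9, and n16 are on, so n20 activates (G2). [3 rule applications]
n9 needs fewer.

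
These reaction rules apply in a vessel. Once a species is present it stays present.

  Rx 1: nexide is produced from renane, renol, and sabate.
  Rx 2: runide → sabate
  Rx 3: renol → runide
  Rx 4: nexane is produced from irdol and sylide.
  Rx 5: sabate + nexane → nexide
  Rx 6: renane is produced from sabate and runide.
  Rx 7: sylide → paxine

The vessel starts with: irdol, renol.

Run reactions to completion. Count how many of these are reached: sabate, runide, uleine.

renol present → runide forms (Rx 3).
runide present → sabate forms (Rx 2).
sabate: reached.
runide: reached.
No rule produces uleine, and it is not given.
Reached: sabate and runide — 2 of the 3.

2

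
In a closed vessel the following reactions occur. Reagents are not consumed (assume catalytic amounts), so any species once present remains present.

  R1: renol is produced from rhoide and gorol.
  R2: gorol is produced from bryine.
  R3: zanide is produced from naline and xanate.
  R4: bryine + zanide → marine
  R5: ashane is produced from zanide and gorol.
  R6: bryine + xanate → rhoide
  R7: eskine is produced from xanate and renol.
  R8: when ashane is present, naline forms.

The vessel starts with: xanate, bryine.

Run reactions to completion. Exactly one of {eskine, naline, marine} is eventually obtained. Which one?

bryine present → gorol forms (R2).
bryine and xanate present → rhoide forms (R6).
rhoide and gorol present → renol forms (R1).
xanate and renol present → eskine forms (R7).
marine would need bryine and zanide (R4), but zanide never forms. naline would need ashane (R8), but ashane never forms.

eskine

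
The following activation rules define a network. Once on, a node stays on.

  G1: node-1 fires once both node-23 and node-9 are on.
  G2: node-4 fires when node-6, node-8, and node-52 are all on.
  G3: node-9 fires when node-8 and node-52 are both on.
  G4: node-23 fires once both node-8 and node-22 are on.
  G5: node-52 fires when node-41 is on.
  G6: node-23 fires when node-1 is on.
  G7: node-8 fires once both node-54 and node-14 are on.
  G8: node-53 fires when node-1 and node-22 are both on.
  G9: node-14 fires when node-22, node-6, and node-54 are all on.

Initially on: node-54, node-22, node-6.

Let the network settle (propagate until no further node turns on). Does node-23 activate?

node-22, node-6, and node-54 are on, so node-14 fires (G9).
G7: node-54 and node-14 on → node-8 on.
G4: node-8 and node-22 on → node-23 on.

Yes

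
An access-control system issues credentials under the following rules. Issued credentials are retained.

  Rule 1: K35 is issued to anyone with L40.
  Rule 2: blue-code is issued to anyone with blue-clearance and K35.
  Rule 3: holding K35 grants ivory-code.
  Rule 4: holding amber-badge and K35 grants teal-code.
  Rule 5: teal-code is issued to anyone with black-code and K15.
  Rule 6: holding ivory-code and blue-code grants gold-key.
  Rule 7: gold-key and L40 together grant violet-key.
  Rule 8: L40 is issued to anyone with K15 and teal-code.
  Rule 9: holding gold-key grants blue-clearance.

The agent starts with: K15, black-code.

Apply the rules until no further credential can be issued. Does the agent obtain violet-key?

violet-key would need gold-key and L40 (Rule 7), but gold-key is never granted.

No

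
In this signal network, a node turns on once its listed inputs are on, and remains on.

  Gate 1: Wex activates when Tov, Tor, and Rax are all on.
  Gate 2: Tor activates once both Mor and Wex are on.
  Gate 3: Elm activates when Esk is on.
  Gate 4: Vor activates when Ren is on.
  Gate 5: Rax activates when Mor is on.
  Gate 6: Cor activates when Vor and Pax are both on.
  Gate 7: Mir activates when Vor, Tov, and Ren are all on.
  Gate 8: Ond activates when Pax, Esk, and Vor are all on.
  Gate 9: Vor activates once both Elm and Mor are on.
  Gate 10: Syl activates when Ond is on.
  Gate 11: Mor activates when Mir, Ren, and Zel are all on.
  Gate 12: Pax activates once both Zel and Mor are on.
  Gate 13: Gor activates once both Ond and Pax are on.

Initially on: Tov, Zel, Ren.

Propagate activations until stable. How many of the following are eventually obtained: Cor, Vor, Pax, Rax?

Ren is on, so Vor activates (Gate 4).
Gate 7: Vor, Tov, and Ren on → Mir on.
Mir, Ren, and Zel are on, so Mor activates (Gate 11).
Gate 5: Mor on → Rax on.
Zel and Mor are on, so Pax activates (Gate 12).
Gate 6: Vor and Pax on → Cor on.
Cor: reached.
Vor: reached.
Pax: reached.
Rax: reached.
All 4 are reached.

4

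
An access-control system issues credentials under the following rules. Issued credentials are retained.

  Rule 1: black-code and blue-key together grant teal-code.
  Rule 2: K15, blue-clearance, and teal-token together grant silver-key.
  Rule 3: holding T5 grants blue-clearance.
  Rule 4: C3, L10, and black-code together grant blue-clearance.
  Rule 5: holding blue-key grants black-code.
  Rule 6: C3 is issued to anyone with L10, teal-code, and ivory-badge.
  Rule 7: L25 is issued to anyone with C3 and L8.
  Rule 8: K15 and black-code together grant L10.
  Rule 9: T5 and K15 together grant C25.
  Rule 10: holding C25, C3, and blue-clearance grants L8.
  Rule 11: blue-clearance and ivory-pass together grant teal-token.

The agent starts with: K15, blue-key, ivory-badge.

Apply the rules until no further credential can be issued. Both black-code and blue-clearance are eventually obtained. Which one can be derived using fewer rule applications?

black-code: Holding blue-key grants black-code (Rule 5). [1 rule application]
blue-clearance: Holding blue-key grants black-code (Rule 5). Holding black-code and blue-key grants teal-code (Rule 1). Holding K15 and black-code grants L10 (Rule 8). Holding L10, teal-code, and ivory-badge grants C3 (Rule 6). Holding C3, L10, and black-code grants blue-clearance (Rule 4). [5 rule applications]
black-code needs fewer.

black-code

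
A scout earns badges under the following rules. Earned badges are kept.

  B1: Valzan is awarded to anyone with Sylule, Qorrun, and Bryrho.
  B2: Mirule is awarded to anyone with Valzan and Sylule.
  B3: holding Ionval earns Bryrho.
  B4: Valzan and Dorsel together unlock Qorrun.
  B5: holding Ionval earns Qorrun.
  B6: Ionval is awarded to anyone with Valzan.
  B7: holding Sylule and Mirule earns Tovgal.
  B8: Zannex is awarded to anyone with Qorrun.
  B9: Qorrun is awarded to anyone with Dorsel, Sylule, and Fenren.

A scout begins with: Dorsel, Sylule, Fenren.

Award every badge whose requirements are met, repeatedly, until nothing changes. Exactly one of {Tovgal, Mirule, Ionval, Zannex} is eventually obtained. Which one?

With Dorsel, Sylule, and Fenren, Qorrun is earned (B9).
With Qorrun, Zannex is earned (B8).
Mirule would need Valzan and Sylule (B2), but Valzan is never earned. Ionval would need Valzan (B6), but Valzan is never earned. Tovgal would need Sylule and Mirule (B7), but Mirule is never earned.

Zannex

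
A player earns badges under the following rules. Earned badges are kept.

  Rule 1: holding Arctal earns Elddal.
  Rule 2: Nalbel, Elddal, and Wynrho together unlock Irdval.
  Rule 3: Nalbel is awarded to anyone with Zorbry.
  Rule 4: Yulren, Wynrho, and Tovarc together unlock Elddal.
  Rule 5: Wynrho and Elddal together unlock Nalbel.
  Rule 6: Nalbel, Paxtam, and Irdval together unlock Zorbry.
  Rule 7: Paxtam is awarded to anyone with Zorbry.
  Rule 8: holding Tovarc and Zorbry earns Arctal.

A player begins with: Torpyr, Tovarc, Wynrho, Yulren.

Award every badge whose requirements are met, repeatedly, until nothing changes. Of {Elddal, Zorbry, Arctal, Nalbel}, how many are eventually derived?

With Yulren, Wynrho, and Tovarc, Elddal is earned (Rule 4).
With Wynrho and Elddal, Nalbel is earned (Rule 5).
Elddal: reached.
Zorbry would need Nalbel, Paxtam, and Irdval (Rule 6), but Paxtam is never earned.
Arctal would need Tovarc and Zorbry (Rule 8), but Zorbry is never earned.
Nalbel: reached.
Reached: Elddal and Nalbel — 2 of the 4.

2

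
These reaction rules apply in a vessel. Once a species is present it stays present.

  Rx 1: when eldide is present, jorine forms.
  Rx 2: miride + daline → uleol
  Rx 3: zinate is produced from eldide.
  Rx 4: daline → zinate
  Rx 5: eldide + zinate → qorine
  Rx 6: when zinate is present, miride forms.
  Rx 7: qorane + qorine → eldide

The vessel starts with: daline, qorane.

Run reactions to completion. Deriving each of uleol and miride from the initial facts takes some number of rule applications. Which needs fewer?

miride

miride: daline present → zinate forms (Rx 4). zinate present → miride forms (Rx 6). [2 rule applications]
uleol: daline present → zinate forms (Rx 4). zinate present → miride forms (Rx 6). miride and daline present → uleol forms (Rx 2). [3 rule applications]
miride needs fewer.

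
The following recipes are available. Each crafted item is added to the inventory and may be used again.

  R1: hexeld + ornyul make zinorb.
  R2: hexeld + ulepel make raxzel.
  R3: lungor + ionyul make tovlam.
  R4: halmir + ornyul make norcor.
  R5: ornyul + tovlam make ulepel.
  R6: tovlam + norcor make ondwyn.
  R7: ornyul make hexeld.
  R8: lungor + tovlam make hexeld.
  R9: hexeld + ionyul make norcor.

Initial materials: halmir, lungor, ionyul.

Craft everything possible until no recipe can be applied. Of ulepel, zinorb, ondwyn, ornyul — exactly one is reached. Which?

ondwyn

lungor + ionyul → tovlam (R3).
lungor + tovlam → hexeld (R8).
Using R9, hexeld and ionyul make norcor.
Using R6, tovlam and norcor make ondwyn.
No rule produces ornyul, and it is not given. zinorb would need hexeld and ornyul (R1), but ornyul is never obtained. ulepel would need ornyul and tovlam (R5), but ornyul is never obtained.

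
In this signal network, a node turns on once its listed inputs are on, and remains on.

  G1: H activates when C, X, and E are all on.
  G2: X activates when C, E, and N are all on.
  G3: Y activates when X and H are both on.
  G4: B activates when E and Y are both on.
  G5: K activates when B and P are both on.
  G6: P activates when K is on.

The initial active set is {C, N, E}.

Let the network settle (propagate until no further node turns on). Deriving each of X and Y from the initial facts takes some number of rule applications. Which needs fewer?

X

X: C, E, and N are on, so X activates (G2). [1 rule application]
Y: C, E, and N are on, so X activates (G2). C, X, and E are on, so H activates (G1). G3: X and H on → Y on. [3 rule applications]
X needs fewer.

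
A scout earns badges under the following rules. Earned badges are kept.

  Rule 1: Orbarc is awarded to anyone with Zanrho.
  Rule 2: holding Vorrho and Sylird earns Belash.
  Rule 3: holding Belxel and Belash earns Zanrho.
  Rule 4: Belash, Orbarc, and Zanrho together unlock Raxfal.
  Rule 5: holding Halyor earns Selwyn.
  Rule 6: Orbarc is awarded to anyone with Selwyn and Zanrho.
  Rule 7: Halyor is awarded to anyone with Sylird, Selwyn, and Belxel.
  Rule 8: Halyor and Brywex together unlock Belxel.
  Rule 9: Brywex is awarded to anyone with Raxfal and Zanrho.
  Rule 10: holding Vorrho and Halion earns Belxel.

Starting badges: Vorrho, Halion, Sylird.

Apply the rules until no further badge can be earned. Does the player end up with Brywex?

Yes

With Vorrho and Sylird, Belash is earned (Rule 2).
With Vorrho and Halion, Belxel is earned (Rule 10).
With Belxel and Belash, Zanrho is earned (Rule 3).
With Zanrho, Orbarc is earned (Rule 1).
With Belash, Orbarc, and Zanrho, Raxfal is earned (Rule 4).
With Raxfal and Zanrho, Brywex is earned (Rule 9).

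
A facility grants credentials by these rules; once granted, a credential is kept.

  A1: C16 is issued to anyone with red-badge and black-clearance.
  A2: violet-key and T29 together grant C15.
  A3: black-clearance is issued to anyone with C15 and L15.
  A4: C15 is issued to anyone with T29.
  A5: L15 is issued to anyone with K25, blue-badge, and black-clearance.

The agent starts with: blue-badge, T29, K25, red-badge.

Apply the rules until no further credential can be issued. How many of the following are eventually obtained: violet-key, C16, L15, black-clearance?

No rule produces violet-key, and it is not given.
C16 would need red-badge and black-clearance (A1), but black-clearance is never granted.
L15 would need K25, blue-badge, and black-clearance (A5), but black-clearance is never granted.
black-clearance would need C15 and L15 (A3), but L15 is never granted.
None of the 4 are reached.

0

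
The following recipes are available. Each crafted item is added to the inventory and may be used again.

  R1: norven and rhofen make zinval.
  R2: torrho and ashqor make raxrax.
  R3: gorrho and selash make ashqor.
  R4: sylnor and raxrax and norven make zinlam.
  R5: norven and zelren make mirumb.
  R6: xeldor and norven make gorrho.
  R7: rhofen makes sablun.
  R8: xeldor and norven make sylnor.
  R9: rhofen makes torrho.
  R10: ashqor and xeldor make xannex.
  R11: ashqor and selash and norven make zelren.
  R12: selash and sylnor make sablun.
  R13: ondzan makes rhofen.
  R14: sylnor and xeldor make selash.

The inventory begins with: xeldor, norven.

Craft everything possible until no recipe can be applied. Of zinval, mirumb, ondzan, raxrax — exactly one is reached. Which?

Using R8, xeldor and norven make sylnor.
xeldor and norven → gorrho (R6).
Using R14, sylnor and xeldor make selash.
Using R3, gorrho and selash make ashqor.
Using R11, ashqor, selash, and norven make zelren.
norven and zelren → mirumb (R5).
raxrax would need torrho and ashqor (R2), but torrho is never obtained. No rule produces ondzan, and it is not given. zinval would need norven and rhofen (R1), but rhofen is never obtained.

mirumb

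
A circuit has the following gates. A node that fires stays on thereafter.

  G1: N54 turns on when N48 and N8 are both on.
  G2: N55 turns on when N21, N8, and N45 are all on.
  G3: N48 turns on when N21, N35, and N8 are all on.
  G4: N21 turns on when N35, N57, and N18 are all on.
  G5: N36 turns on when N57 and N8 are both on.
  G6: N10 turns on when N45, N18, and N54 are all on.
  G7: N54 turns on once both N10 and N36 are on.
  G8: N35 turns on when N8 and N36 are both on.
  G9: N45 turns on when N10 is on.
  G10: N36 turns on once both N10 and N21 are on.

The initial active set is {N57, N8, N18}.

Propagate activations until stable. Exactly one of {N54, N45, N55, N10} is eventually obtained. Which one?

N54

N57 and N8 are on, so N36 turns on (G5).
N8 and N36 are on, so N35 turns on (G8).
N35, N57, and N18 are on, so N21 turns on (G4).
N21, N35, and N8 are on, so N48 turns on (G3).
G1: N48 and N8 on → N54 on.
N55 would need N21, N8, and N45 (G2), but N45 never turns on. N45 would need N10 (G9), but N10 never turns on. N10 would need N45, N18, and N54 (G6), but N45 never turns on.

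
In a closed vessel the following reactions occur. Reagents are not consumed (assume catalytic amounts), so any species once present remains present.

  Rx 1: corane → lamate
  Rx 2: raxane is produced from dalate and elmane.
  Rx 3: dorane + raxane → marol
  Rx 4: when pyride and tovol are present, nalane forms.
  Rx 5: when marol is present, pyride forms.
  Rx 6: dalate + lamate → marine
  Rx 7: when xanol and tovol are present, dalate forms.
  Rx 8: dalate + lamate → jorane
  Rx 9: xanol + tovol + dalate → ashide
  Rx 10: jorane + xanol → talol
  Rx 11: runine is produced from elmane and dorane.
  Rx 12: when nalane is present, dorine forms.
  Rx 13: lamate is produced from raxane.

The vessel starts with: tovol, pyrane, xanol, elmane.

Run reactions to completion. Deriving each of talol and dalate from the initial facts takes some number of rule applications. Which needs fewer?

dalate

dalate: xanol and tovol present → dalate forms (Rx 7). [1 rule application]
talol: xanol and tovol present → dalate forms (Rx 7). dalate and elmane present → raxane forms (Rx 2). raxane present → lamate forms (Rx 13). dalate and lamate present → jorane forms (Rx 8). jorane and xanol present → talol forms (Rx 10). [5 rule applications]
dalate needs fewer.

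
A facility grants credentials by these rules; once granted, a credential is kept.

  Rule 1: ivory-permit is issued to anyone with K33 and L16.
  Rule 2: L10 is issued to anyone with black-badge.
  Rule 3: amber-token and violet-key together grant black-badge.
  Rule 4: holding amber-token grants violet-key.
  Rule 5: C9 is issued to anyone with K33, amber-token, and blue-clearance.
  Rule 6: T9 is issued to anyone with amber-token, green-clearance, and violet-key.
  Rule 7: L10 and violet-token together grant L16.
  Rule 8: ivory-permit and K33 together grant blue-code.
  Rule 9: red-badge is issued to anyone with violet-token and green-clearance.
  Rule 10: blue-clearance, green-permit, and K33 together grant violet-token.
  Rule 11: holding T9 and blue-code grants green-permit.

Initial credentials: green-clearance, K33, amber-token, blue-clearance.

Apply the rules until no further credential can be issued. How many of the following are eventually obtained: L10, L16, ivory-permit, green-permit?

1

Holding amber-token grants violet-key (Rule 4).
Holding amber-token and violet-key grants black-badge (Rule 3).
Holding black-badge grants L10 (Rule 2).
L10: reached.
L16 would need L10 and violet-token (Rule 7), but violet-token is never granted.
ivory-permit would need K33 and L16 (Rule 1), but L16 is never granted.
green-permit would need T9 and blue-code (Rule 11), but blue-code is never granted.
Reached: L10 — 1 of the 4.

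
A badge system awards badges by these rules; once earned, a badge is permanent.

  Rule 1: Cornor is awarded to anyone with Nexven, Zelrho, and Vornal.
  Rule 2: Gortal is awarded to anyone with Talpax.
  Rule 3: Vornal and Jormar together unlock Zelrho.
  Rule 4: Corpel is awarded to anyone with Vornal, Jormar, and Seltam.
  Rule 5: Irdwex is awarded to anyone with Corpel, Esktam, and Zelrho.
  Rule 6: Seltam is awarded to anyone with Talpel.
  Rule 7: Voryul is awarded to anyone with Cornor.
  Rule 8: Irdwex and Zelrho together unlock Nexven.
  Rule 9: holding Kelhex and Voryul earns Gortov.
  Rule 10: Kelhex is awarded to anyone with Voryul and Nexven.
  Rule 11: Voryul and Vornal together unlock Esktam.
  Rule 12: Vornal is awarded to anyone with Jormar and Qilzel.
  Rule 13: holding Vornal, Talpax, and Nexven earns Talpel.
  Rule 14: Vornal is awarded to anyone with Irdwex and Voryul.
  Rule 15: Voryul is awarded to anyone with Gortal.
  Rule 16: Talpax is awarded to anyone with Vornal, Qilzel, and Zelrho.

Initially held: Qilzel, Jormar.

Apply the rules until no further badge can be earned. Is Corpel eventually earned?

No

Corpel would need Vornal, Jormar, and Seltam (Rule 4), but Seltam is never earned.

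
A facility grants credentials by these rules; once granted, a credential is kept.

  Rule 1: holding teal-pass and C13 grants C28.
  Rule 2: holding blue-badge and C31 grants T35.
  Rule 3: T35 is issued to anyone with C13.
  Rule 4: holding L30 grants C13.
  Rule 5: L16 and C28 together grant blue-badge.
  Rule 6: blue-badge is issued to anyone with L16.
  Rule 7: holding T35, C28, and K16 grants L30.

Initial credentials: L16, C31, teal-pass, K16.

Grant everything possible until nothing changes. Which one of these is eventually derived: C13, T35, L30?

T35

Holding L16 grants blue-badge (Rule 6).
Holding blue-badge and C31 grants T35 (Rule 2).
C13 would need L30 (Rule 4), but L30 is never granted. L30 would need T35, C28, and K16 (Rule 7), but C28 is never granted.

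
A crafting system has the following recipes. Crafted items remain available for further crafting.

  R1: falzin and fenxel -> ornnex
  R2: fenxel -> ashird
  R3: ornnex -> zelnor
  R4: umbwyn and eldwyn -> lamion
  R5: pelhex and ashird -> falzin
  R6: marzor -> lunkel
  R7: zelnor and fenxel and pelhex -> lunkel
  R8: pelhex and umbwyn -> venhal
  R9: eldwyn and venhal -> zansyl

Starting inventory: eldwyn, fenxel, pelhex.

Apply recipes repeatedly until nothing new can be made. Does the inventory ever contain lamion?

No

lamion would need umbwyn and eldwyn (R4), but umbwyn is never obtained.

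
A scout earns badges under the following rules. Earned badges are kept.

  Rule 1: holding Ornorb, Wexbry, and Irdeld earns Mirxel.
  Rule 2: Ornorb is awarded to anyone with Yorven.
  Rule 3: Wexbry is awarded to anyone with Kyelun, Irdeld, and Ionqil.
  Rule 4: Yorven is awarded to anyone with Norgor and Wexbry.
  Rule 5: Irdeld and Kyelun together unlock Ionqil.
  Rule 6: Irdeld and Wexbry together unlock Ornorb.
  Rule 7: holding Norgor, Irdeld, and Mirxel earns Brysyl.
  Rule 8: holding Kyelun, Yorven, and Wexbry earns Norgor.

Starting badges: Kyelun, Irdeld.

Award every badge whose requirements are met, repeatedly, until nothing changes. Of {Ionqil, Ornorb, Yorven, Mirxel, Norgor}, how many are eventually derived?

With Irdeld and Kyelun, Ionqil is earned (Rule 5).
With Kyelun, Irdeld, and Ionqil, Wexbry is earned (Rule 3).
With Irdeld and Wexbry, Ornorb is earned (Rule 6).
With Ornorb, Wexbry, and Irdeld, Mirxel is earned (Rule 1).
Ionqil: reached.
Ornorb: reached.
Yorven would need Norgor and Wexbry (Rule 4), but Norgor is never earned.
Mirxel: reached.
Norgor would need Kyelun, Yorven, and Wexbry (Rule 8), but Yorven is never earned.
Reached: Ionqil, Ornorb, and Mirxel — 3 of the 5.

3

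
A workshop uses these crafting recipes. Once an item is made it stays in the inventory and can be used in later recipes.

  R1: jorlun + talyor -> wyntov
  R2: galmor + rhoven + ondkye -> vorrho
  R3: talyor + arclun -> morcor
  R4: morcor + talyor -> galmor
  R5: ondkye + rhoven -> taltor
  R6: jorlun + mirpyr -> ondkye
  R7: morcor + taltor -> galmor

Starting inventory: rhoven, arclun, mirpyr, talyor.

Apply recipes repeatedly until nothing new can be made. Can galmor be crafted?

Yes

talyor + arclun -> morcor (R3).
Using R4, morcor and talyor make galmor.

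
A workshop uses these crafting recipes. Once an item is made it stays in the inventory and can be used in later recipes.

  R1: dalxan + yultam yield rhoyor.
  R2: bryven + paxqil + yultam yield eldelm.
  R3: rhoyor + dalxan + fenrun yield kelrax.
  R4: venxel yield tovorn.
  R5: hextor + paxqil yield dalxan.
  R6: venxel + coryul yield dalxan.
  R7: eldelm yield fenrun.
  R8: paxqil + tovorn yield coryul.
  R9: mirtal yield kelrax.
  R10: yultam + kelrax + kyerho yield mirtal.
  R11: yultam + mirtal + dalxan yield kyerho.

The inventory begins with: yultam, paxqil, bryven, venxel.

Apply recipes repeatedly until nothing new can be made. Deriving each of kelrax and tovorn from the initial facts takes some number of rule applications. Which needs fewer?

tovorn

tovorn: Using R4, venxel makes tovorn. [1 rule application]
kelrax: Using R4, venxel makes tovorn. Using R2, bryven, paxqil, and yultam make eldelm. paxqil + tovorn → coryul (R8). Using R7, eldelm makes fenrun. venxel + coryul → dalxan (R6). dalxan + yultam → rhoyor (R1). rhoyor + dalxan + fenrun → kelrax (R3). [7 rule applications]
tovorn needs fewer.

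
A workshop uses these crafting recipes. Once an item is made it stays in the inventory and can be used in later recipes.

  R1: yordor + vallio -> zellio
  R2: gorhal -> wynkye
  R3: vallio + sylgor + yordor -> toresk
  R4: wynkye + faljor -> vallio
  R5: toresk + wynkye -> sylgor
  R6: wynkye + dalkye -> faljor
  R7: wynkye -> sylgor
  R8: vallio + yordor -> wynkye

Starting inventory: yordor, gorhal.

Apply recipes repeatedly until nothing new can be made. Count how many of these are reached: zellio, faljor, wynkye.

Using R2, gorhal makes wynkye.
zellio would need yordor and vallio (R1), but vallio is never obtained.
faljor would need wynkye and dalkye (R6), but dalkye is never obtained.
wynkye: reached.
Reached: wynkye — 1 of the 3.

1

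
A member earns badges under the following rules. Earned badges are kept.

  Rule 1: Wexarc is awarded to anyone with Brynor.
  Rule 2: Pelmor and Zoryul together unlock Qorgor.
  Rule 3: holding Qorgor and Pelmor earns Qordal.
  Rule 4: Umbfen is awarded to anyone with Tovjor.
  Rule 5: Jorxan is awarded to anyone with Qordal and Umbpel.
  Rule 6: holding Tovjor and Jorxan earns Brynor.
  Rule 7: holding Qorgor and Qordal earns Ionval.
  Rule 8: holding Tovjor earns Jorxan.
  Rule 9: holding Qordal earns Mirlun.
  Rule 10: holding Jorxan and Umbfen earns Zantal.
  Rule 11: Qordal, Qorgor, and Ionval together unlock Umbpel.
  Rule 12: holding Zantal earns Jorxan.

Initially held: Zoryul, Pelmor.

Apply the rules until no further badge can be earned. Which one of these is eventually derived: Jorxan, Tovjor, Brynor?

Jorxan

With Pelmor and Zoryul, Qorgor is earned (Rule 2).
With Qorgor and Pelmor, Qordal is earned (Rule 3).
With Qorgor and Qordal, Ionval is earned (Rule 7).
With Qordal, Qorgor, and Ionval, Umbpel is earned (Rule 11).
With Qordal and Umbpel, Jorxan is earned (Rule 5).
No rule produces Tovjor, and it is not given. Brynor would need Tovjor and Jorxan (Rule 6), but Tovjor is never earned.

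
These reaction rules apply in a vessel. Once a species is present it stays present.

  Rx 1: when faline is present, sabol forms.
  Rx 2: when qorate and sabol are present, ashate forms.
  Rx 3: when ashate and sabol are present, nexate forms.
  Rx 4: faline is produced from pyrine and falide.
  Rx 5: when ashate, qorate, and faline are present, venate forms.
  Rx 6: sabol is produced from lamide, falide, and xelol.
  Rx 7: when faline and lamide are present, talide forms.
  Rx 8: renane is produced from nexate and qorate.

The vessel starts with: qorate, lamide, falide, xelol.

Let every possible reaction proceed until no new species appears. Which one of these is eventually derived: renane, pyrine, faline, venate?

renane

lamide, falide, and xelol present → sabol forms (Rx 6).
qorate and sabol present → ashate forms (Rx 2).
ashate and sabol present → nexate forms (Rx 3).
nexate and qorate present → renane forms (Rx 8).
venate would need ashate, qorate, and faline (Rx 5), but faline never forms. No rule produces pyrine, and it is not given. faline would need pyrine and falide (Rx 4), but pyrine never forms.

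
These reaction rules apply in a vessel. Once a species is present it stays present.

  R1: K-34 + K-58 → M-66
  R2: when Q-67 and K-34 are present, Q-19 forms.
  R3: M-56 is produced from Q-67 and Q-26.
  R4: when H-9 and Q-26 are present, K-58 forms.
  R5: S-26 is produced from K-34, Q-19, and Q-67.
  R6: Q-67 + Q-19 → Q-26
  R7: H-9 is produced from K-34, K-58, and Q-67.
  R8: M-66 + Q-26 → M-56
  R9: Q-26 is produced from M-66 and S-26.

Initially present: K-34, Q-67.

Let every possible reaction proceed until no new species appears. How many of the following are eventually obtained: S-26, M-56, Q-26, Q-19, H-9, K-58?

4

Q-67 and K-34 present → Q-19 forms (R2).
K-34, Q-19, and Q-67 present → S-26 forms (R5).
Q-67 and Q-19 present → Q-26 forms (R6).
Q-67 and Q-26 present → M-56 forms (R3).
S-26: reached.
M-56: reached.
Q-26: reached.
Q-19: reached.
H-9 would need K-34, K-58, and Q-67 (R7), but K-58 never forms.
K-58 would need H-9 and Q-26 (R4), but H-9 never forms.
Reached: S-26, M-56, Q-26, and Q-19 — 4 of the 6.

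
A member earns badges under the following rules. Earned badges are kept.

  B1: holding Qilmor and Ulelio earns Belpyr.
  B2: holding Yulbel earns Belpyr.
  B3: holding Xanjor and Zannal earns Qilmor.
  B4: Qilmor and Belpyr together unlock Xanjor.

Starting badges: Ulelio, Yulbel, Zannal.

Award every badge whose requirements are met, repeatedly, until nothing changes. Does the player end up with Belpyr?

With Yulbel, Belpyr is earned (B2).

Yes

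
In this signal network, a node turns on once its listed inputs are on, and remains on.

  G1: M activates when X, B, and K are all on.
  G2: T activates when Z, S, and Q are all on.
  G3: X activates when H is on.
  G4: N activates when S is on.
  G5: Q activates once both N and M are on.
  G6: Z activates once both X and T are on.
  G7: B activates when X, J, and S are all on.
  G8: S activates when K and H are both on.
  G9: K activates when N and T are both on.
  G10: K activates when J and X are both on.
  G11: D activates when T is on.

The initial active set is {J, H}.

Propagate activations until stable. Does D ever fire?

D would need T (G11), but T never turns on.

No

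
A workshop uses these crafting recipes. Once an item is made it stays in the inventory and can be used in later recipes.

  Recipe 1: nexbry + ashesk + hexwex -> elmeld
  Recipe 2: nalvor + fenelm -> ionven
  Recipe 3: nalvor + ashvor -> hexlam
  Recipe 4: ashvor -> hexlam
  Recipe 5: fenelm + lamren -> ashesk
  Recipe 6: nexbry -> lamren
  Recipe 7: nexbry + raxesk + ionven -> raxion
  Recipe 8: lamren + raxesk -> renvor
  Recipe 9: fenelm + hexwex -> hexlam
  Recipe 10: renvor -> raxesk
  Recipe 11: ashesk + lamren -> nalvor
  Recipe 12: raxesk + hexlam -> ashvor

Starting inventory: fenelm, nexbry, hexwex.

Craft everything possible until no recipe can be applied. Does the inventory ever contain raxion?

raxion would need nexbry, raxesk, and ionven (Recipe 7), but raxesk is never obtained.

No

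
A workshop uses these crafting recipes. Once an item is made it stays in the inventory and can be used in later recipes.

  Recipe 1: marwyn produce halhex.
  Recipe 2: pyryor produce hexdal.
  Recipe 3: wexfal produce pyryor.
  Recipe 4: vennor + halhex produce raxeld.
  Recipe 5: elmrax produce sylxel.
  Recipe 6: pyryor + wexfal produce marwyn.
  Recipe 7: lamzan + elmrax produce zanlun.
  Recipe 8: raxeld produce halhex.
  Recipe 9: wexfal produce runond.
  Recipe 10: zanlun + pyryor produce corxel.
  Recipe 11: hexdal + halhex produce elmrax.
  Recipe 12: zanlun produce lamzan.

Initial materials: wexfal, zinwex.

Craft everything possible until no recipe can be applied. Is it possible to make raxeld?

raxeld would need vennor and halhex (Recipe 4), but vennor is never obtained.

No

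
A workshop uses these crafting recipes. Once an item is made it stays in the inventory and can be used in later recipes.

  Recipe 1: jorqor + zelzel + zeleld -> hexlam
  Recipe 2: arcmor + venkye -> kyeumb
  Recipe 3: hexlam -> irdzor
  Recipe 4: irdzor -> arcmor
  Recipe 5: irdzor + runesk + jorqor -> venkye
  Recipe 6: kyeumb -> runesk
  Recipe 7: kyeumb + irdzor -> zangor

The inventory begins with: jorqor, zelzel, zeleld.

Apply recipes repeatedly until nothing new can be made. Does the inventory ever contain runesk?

No

runesk would need kyeumb (Recipe 6), but kyeumb is never obtained.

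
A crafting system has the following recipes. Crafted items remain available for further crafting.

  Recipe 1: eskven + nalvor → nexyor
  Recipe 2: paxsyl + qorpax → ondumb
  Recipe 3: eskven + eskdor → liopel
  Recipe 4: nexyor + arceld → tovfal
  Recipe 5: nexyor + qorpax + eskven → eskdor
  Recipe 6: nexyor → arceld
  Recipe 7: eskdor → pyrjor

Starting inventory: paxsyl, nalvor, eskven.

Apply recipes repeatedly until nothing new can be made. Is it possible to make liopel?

liopel would need eskven and eskdor (Recipe 3), but eskdor is never obtained.

No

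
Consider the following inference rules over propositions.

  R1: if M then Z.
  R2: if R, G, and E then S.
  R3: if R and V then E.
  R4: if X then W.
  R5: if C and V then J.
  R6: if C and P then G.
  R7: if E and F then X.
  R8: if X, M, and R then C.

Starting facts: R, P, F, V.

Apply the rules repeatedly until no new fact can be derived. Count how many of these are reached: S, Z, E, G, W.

2

R and V hold, so E follows (R3).
From E and F, R7 gives X.
From X, R4 gives W.
S would need R, G, and E (R2), but G is never established.
Z would need M (R1), but M is never established.
E: reached.
G would need C and P (R6), but C is never established.
W: reached.
Reached: E and W — 2 of the 5.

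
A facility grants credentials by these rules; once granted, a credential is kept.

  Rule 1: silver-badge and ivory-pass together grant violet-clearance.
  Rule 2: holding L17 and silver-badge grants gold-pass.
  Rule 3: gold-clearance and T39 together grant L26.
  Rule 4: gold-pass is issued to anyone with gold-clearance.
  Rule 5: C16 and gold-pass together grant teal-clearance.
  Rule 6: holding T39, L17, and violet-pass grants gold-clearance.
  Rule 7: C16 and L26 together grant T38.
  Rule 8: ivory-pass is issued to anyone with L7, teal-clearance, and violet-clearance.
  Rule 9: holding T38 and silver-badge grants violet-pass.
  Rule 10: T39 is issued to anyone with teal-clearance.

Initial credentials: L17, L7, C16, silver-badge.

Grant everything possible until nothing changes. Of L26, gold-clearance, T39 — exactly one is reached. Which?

Holding L17 and silver-badge grants gold-pass (Rule 2).
Holding C16 and gold-pass grants teal-clearance (Rule 5).
Holding teal-clearance grants T39 (Rule 10).
L26 would need gold-clearance and T39 (Rule 3), but gold-clearance is never granted. gold-clearance would need T39, L17, and violet-pass (Rule 6), but violet-pass is never granted.

T39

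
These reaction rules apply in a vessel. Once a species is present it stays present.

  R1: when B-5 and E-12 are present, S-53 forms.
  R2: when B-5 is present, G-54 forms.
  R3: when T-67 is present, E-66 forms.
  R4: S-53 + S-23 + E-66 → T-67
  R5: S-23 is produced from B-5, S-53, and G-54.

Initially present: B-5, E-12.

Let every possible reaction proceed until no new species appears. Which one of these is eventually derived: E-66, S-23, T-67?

S-23

B-5 and E-12 present → S-53 forms (R1).
B-5 present → G-54 forms (R2).
B-5, S-53, and G-54 present → S-23 forms (R5).
T-67 would need S-53, S-23, and E-66 (R4), but E-66 never forms. E-66 would need T-67 (R3), but T-67 never forms.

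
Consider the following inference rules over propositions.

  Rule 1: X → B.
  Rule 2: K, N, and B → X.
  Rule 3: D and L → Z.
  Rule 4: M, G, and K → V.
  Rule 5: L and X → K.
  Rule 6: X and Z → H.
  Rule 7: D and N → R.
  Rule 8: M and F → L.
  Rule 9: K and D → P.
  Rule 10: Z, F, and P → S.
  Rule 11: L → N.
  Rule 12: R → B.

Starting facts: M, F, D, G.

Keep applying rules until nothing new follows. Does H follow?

H would need X and Z (Rule 6), but X is never established.

No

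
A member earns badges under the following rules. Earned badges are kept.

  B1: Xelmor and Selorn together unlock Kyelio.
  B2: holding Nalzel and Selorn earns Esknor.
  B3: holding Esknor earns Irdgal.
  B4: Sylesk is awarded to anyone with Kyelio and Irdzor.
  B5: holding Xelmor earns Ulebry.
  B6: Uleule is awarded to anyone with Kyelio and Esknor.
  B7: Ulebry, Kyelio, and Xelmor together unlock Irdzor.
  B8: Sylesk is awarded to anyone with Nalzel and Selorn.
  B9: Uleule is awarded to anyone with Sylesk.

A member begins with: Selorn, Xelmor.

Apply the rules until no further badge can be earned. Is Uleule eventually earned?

Yes

With Xelmor and Selorn, Kyelio is earned (B1).
With Xelmor, Ulebry is earned (B5).
With Ulebry, Kyelio, and Xelmor, Irdzor is earned (B7).
With Kyelio and Irdzor, Sylesk is earned (B4).
With Sylesk, Uleule is earned (B9).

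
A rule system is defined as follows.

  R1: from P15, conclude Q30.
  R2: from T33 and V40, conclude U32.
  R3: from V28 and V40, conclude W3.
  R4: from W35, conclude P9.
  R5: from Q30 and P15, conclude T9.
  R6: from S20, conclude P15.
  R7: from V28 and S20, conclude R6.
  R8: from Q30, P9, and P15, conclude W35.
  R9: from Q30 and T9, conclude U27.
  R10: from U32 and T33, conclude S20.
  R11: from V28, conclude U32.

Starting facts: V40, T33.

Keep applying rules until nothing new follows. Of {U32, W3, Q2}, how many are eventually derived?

T33 and V40 hold, so U32 follows (R2).
U32: reached.
W3 would need V28 and V40 (R3), but V28 is never established.
No rule produces Q2, and it is not given.
Reached: U32 — 1 of the 3.

1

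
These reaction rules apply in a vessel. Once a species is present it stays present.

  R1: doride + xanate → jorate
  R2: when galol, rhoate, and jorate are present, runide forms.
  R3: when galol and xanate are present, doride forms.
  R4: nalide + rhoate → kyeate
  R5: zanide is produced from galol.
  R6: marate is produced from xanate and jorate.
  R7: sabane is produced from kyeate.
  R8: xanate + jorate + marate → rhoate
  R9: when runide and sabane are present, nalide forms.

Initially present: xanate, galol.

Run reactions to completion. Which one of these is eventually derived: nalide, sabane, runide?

runide

galol and xanate present → doride forms (R3).
doride and xanate present → jorate forms (R1).
xanate and jorate present → marate forms (R6).
xanate, jorate, and marate present → rhoate forms (R8).
galol, rhoate, and jorate present → runide forms (R2).
sabane would need kyeate (R7), but kyeate never forms. nalide would need runide and sabane (R9), but sabane never forms.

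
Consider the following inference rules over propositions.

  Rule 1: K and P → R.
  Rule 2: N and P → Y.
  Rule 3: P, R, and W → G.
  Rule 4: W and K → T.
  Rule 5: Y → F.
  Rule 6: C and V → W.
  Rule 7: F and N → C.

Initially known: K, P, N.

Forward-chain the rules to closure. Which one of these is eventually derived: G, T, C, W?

From N and P, Rule 2 gives Y.
Y holds, so F follows (Rule 5).
F and N hold, so C follows (Rule 7).
T would need W and K (Rule 4), but W is never established. G would need P, R, and W (Rule 3), but W is never established. W would need C and V (Rule 6), but V is never established.

C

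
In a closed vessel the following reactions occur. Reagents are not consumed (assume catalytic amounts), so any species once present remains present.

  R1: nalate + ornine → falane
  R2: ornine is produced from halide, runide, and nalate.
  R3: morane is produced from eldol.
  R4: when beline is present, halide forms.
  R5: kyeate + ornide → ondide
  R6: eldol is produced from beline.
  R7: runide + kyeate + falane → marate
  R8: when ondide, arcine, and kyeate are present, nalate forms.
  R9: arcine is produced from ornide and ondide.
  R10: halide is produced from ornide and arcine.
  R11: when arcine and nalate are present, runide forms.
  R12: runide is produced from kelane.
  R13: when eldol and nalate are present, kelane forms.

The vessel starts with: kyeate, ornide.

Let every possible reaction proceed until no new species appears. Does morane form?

No

morane would need eldol (R3), but eldol never forms.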